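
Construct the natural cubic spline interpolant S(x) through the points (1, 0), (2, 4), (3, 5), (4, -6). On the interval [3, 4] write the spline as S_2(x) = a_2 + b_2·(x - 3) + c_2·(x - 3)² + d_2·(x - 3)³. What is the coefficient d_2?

Let σ_i = S''(x_i). Step sizes h_i = 1, 1, 1; slopes of the chords Δ_i = (y_(i+1) - y_i)/h_i = 4, 1, -11.
  1·σ_0 + 4·σ_1 + 1·σ_2 = 6(Δ_1 - Δ_0) = -18
  1·σ_1 + 4·σ_2 + 1·σ_3 = 6(Δ_2 - Δ_1) = -72
Natural end conditions: σ_0 = σ_3 = 0.
Forward elimination and back-substitution give σ_0 = 0, σ_1 = 0, σ_2 = -18, σ_3 = 0.
On [3, 4], with S_2(x) = a_2 + b_2·(x - 3) + c_2·(x - 3)² + d_2·(x - 3)³: c_2 = σ_2/2 = -9, d_2 = (σ_3 - σ_2)/(6h_2) = 3, b_2 = Δ_2 - h_2(2σ_2 + σ_3)/6 = -5.

3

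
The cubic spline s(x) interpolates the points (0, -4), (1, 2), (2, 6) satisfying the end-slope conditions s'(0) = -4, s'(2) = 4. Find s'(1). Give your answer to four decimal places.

7.5000

Let m_i = s''(x_i). Step sizes h_i = 1, 1; slopes of the chords Δ_i = (y_(i+1) - y_i)/h_i = 6, 4.
  1·m_0 + 4·m_1 + 1·m_2 = 6(Δ_1 - Δ_0) = -12
Clamped end conditions give two more equations: 2h_0·m_0 + h_0·m_1 = 6(Δ_0 - s'(0)) = 60 and h_1·m_1 + 2h_1·m_2 = 6(s'(2) - Δ_1) = 0.
Solving the tridiagonal system: m_0 = 37, m_1 = -14, m_2 = 7.
On [1, 2], s'(x) = b_1 + 2c_1·(x - 1) + 3d_1·(x - 1)² with b_1 = Δ_1 - h_1(2m_1 + m_2)/6 = 15/2, c_1 = m_1/2 = -7, d_1 = (m_2 - m_1)/(6h_1) = 7/2. So s'(1) = 15/2.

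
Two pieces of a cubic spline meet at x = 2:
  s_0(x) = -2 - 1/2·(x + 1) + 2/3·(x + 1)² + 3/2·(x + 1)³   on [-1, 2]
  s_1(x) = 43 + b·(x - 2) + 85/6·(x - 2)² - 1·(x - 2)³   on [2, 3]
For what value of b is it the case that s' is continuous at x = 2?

44

s_0'(x) = -1/2 + 4/3·(x + 1) + 9/2·(x + 1)², so s_0'(2) = 44. On the right, s_1'(2) = b, so b = 44.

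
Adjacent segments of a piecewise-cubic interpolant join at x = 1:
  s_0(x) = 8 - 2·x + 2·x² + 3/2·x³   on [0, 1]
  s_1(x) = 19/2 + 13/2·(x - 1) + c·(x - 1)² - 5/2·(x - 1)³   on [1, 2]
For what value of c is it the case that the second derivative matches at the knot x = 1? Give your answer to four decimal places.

6.5000

s_0''(x) = 4 + 9·x, so s_0''(1) = 13. On the right, s_1''(1) = 2c, so c = 13/2.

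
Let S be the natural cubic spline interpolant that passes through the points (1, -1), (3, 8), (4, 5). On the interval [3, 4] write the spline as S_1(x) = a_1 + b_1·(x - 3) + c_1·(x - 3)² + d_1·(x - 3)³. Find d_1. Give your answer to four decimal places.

Let M_i = S''(x_i). Step sizes h_i = 2, 1; slopes of the chords Δ_i = (y_(i+1) - y_i)/h_i = 9/2, -3.
  2·M_0 + 6·M_1 + 1·M_2 = 6(Δ_1 - Δ_0) = -45
Natural end conditions: M_0 = M_2 = 0.
Hence M_0 = 0, M_1 = -15/2, M_2 = 0.
On [3, 4], with S_1(x) = a_1 + b_1·(x - 3) + c_1·(x - 3)² + d_1·(x - 3)³: c_1 = M_1/2 = -15/4, d_1 = (M_2 - M_1)/(6h_1) = 5/4, b_1 = Δ_1 - h_1(2M_1 + M_2)/6 = -1/2.

1.2500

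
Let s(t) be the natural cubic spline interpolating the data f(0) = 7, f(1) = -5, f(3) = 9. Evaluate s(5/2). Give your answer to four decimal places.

Put M_i = s'' at the i-th knot. Here h = (1, 2) and Δ = (-12, 7), so the interior equations h_(i-1)·M_(i-1) + 2(h_(i-1)+h_i)·M_i + h_i·M_(i+1) = 6(Δ_i − Δ_(i-1)) read
  1·M_0 + 6·M_1 + 2·M_2 = 6(Δ_1 - Δ_0) = 114
Natural end conditions: M_0 = M_2 = 0.
Hence M_0 = 0, M_1 = 19, M_2 = 0.
On [1, 3], s(t) = -5 - 17/3·(t - 1) + 19/2·(t - 1)² - 19/12·(t - 1)³.
With (t - 1) = 3/2: s(5/2) = 81/32.

2.5313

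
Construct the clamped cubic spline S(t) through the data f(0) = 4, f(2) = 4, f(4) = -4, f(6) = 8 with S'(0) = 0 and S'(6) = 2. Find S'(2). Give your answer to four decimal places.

-3.4667

With M_i denoting the second derivative at x_i, h_i = 2, 2, 2, and Δ_i = (y_(i+1) − y_i)/h_i = 0, -4, 6:
  2·M_0 + 8·M_1 + 2·M_2 = 6(Δ_1 - Δ_0) = -24
  2·M_1 + 8·M_2 + 2·M_3 = 6(Δ_2 - Δ_1) = 60
Clamped end conditions give two more equations: 2h_0·M_0 + h_0·M_1 = 6(Δ_0 - S'(0)) = 0 and h_2·M_2 + 2h_2·M_3 = 6(S'(6) - Δ_2) = -24.
Solving the tridiagonal system: M_0 = 52/15, M_1 = -104/15, M_2 = 184/15, M_3 = -182/15.
On [2, 4], S'(t) = b_1 + 2c_1·(t - 2) + 3d_1·(t - 2)² with b_1 = Δ_1 - h_1(2M_1 + M_2)/6 = -52/15, c_1 = M_1/2 = -52/15, d_1 = (M_2 - M_1)/(6h_1) = 8/5. So S'(2) = -52/15.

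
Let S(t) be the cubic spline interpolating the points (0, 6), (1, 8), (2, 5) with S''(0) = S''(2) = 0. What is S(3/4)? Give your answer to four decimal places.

7.9102

Write σ_i for S''(x_i). With h_i = 1, 1 and divided differences Δ_i = 2, -3, the continuity of S' gives the tridiagonal system
  1·σ_0 + 4·σ_1 + 1·σ_2 = 6(Δ_1 - Δ_0) = -30
Natural end conditions: σ_0 = σ_2 = 0.
Solving the tridiagonal system: σ_0 = 0, σ_1 = -15/2, σ_2 = 0.
On [0, 1], S(t) = 6 + 13/4·t + 0·t² - 5/4·t³.
With t = 3/4: S(3/4) = 2025/256.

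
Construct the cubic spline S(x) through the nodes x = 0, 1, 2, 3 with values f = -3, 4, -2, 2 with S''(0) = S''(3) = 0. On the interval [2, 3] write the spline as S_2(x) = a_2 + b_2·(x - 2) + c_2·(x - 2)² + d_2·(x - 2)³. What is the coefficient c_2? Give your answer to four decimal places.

Put M_i = S'' at the i-th knot. Here h = (1, 1, 1) and Δ = (7, -6, 4), so the interior equations h_(i-1)·M_(i-1) + 2(h_(i-1)+h_i)·M_i + h_i·M_(i+1) = 6(Δ_i − Δ_(i-1)) read
  1·M_0 + 4·M_1 + 1·M_2 = 6(Δ_1 - Δ_0) = -78
  1·M_1 + 4·M_2 + 1·M_3 = 6(Δ_2 - Δ_1) = 60
Natural end conditions: M_0 = M_3 = 0.
Solving the tridiagonal system: M_0 = 0, M_1 = -124/5, M_2 = 106/5, M_3 = 0.
On [2, 3], with S_2(x) = a_2 + b_2·(x - 2) + c_2·(x - 2)² + d_2·(x - 2)³: c_2 = M_2/2 = 53/5, d_2 = (M_3 - M_2)/(6h_2) = -53/15, b_2 = Δ_2 - h_2(2M_2 + M_3)/6 = -46/15.

10.6000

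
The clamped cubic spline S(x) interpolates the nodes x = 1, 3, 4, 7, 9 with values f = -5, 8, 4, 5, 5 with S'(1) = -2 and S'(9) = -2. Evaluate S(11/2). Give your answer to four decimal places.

With M_i denoting the second derivative at x_i, h_i = 2, 1, 3, 2, and Δ_i = (y_(i+1) − y_i)/h_i = 13/2, -4, 1/3, 0:
  2·M_0 + 6·M_1 + 1·M_2 = 6(Δ_1 - Δ_0) = -63
  1·M_1 + 8·M_2 + 3·M_3 = 6(Δ_2 - Δ_1) = 26
  3·M_2 + 10·M_3 + 2·M_4 = 6(Δ_3 - Δ_2) = -2
Clamped end conditions give two more equations: 2h_0·M_0 + h_0·M_1 = 6(Δ_0 - S'(1)) = 51 and h_3·M_3 + 2h_3·M_4 = 6(S'(9) - Δ_3) = -12.
Hence M_0 = 9067/408, M_1 = -3865/204, M_2 = 1271/204, M_3 = -111/68, M_4 = -297/136.
On [4, 7], S(x) = 4 - 691/136·(x - 4) + 1271/408·(x - 4)² - 401/918·(x - 4)³.
With (x - 4) = 3/2: S(11/2) = 1041/544.

1.9136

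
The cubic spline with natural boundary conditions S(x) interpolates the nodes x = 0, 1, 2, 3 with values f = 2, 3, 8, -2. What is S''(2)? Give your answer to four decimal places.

With M_i denoting the second derivative at x_i, h_i = 1, 1, 1, and Δ_i = (y_(i+1) − y_i)/h_i = 1, 5, -10:
  1·M_0 + 4·M_1 + 1·M_2 = 6(Δ_1 - Δ_0) = 24
  1·M_1 + 4·M_2 + 1·M_3 = 6(Δ_2 - Δ_1) = -90
Natural end conditions: M_0 = M_3 = 0.
Forward elimination and back-substitution give M_0 = 0, M_1 = 62/5, M_2 = -128/5, M_3 = 0.

-25.6000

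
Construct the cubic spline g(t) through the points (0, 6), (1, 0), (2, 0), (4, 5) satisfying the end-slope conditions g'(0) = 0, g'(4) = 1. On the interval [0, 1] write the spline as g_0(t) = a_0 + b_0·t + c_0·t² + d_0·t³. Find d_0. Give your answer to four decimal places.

With σ_i denoting the second derivative at x_i, h_i = 1, 1, 2, and Δ_i = (y_(i+1) − y_i)/h_i = -6, 0, 5/2:
  1·σ_0 + 4·σ_1 + 1·σ_2 = 6(Δ_1 - Δ_0) = 36
  1·σ_1 + 6·σ_2 + 2·σ_3 = 6(Δ_2 - Δ_1) = 15
Clamped end conditions give two more equations: 2h_0·σ_0 + h_0·σ_1 = 6(Δ_0 - g'(0)) = -36 and h_2·σ_2 + 2h_2·σ_3 = 6(g'(4) - Δ_2) = -9.
Forward elimination and back-substitution give σ_0 = -563/22, σ_1 = 167/11, σ_2 = 19/22, σ_3 = -59/22.
On [0, 1], with g_0(t) = a_0 + b_0·t + c_0·t² + d_0·t³: c_0 = σ_0/2 = -563/44, d_0 = (σ_1 - σ_0)/(6h_0) = 299/44, b_0 = Δ_0 - h_0(2σ_0 + σ_1)/6 = 0.

6.7955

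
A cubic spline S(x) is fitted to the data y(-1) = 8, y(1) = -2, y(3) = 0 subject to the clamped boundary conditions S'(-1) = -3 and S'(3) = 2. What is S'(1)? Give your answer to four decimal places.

-2.7500

With σ_i denoting the second derivative at x_i, h_i = 2, 2, and Δ_i = (y_(i+1) − y_i)/h_i = -5, 1:
  2·σ_0 + 8·σ_1 + 2·σ_2 = 6(Δ_1 - Δ_0) = 36
Clamped end conditions give two more equations: 2h_0·σ_0 + h_0·σ_1 = 6(Δ_0 - S'(-1)) = -12 and h_1·σ_1 + 2h_1·σ_2 = 6(S'(3) - Δ_1) = 6.
Solving: σ_0 = -25/4, σ_1 = 13/2, σ_2 = -7/4.
On [1, 3], S'(x) = b_1 + 2c_1·(x - 1) + 3d_1·(x - 1)² with b_1 = Δ_1 - h_1(2σ_1 + σ_2)/6 = -11/4, c_1 = σ_1/2 = 13/4, d_1 = (σ_2 - σ_1)/(6h_1) = -11/16. So S'(1) = -11/4.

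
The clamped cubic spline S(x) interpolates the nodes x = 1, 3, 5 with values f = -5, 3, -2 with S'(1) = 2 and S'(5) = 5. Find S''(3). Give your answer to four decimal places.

-11.2500

With M_i denoting the second derivative at x_i, h_i = 2, 2, and Δ_i = (y_(i+1) − y_i)/h_i = 4, -5/2:
  2·M_0 + 8·M_1 + 2·M_2 = 6(Δ_1 - Δ_0) = -39
Clamped end conditions give two more equations: 2h_0·M_0 + h_0·M_1 = 6(Δ_0 - S'(1)) = 12 and h_1·M_1 + 2h_1·M_2 = 6(S'(5) - Δ_1) = 45.
Solving the tridiagonal system: M_0 = 69/8, M_1 = -45/4, M_2 = 135/8.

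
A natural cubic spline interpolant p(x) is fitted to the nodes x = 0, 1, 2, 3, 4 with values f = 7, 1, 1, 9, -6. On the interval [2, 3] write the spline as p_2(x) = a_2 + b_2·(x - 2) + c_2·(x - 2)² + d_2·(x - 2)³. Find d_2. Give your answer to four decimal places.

-10.1250

Put M_i = p'' at the i-th knot. Here h = (1, 1, 1, 1) and Δ = (-6, 0, 8, -15), so the interior equations h_(i-1)·M_(i-1) + 2(h_(i-1)+h_i)·M_i + h_i·M_(i+1) = 6(Δ_i − Δ_(i-1)) read
  1·M_0 + 4·M_1 + 1·M_2 = 6(Δ_1 - Δ_0) = 36
  1·M_1 + 4·M_2 + 1·M_3 = 6(Δ_2 - Δ_1) = 48
  1·M_2 + 4·M_3 + 1·M_4 = 6(Δ_3 - Δ_2) = -138
Natural end conditions: M_0 = M_4 = 0.
Hence M_0 = 0, M_1 = 15/4, M_2 = 21, M_3 = -159/4, M_4 = 0.
On [2, 3], with p_2(x) = a_2 + b_2·(x - 2) + c_2·(x - 2)² + d_2·(x - 2)³: c_2 = M_2/2 = 21/2, d_2 = (M_3 - M_2)/(6h_2) = -81/8, b_2 = Δ_2 - h_2(2M_2 + M_3)/6 = 61/8.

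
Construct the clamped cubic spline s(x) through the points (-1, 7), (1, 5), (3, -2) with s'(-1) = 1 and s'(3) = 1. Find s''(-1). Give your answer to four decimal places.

Let m_i = s''(x_i). Step sizes h_i = 2, 2; slopes of the chords Δ_i = (y_(i+1) - y_i)/h_i = -1, -7/2.
  2·m_0 + 8·m_1 + 2·m_2 = 6(Δ_1 - Δ_0) = -15
Clamped end conditions give two more equations: 2h_0·m_0 + h_0·m_1 = 6(Δ_0 - s'(-1)) = -12 and h_1·m_1 + 2h_1·m_2 = 6(s'(3) - Δ_1) = 27.
Forward elimination and back-substitution give m_0 = -9/8, m_1 = -15/4, m_2 = 69/8.

-1.1250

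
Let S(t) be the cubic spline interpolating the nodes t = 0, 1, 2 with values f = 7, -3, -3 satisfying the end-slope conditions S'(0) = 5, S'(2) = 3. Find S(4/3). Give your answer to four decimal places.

Put m_i = S'' at the i-th knot. Here h = (1, 1) and Δ = (-10, 0), so the interior equations h_(i-1)·m_(i-1) + 2(h_(i-1)+h_i)·m_i + h_i·m_(i+1) = 6(Δ_i − Δ_(i-1)) read
  1·m_0 + 4·m_1 + 1·m_2 = 6(Δ_1 - Δ_0) = 60
Clamped end conditions give two more equations: 2h_0·m_0 + h_0·m_1 = 6(Δ_0 - S'(0)) = -90 and h_1·m_1 + 2h_1·m_2 = 6(S'(2) - Δ_1) = 18.
Solving the tridiagonal system: m_0 = -61, m_1 = 32, m_2 = -7.
On [1, 2], S(t) = -3 - 19/2·(t - 1) + 16·(t - 1)² - 13/2·(t - 1)³.
With (t - 1) = 1/3: S(4/3) = -125/27.

-4.6296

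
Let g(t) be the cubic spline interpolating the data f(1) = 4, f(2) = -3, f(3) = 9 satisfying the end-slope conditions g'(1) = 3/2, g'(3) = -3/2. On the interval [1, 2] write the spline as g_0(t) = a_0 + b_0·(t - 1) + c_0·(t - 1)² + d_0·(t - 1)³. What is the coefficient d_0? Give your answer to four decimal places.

19.2500

Let M_i = g''(x_i). Step sizes h_i = 1, 1; slopes of the chords Δ_i = (y_(i+1) - y_i)/h_i = -7, 12.
  1·M_0 + 4·M_1 + 1·M_2 = 6(Δ_1 - Δ_0) = 114
Clamped end conditions give two more equations: 2h_0·M_0 + h_0·M_1 = 6(Δ_0 - g'(1)) = -51 and h_1·M_1 + 2h_1·M_2 = 6(g'(3) - Δ_1) = -81.
Solving the tridiagonal system: M_0 = -111/2, M_1 = 60, M_2 = -141/2.
On [1, 2], with g_0(t) = a_0 + b_0·(t - 1) + c_0·(t - 1)² + d_0·(t - 1)³: c_0 = M_0/2 = -111/4, d_0 = (M_1 - M_0)/(6h_0) = 77/4, b_0 = Δ_0 - h_0(2M_0 + M_1)/6 = 3/2.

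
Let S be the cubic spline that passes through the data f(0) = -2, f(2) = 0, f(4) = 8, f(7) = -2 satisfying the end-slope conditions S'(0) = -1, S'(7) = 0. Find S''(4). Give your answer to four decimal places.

-7.2432

Let m_i = S''(x_i). Step sizes h_i = 2, 2, 3; slopes of the chords Δ_i = (y_(i+1) - y_i)/h_i = 1, 4, -10/3.
  2·m_0 + 8·m_1 + 2·m_2 = 6(Δ_1 - Δ_0) = 18
  2·m_1 + 10·m_2 + 3·m_3 = 6(Δ_2 - Δ_1) = -44
Clamped end conditions give two more equations: 2h_0·m_0 + h_0·m_1 = 6(Δ_0 - S'(0)) = 12 and h_2·m_2 + 2h_2·m_3 = 6(S'(7) - Δ_2) = 20.
Solving: m_0 = 41/37, m_1 = 140/37, m_2 = -268/37, m_3 = 772/111.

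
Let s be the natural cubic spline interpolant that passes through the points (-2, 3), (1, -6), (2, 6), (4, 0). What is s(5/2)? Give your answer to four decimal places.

8.2699

Let m_i = s''(x_i). Step sizes h_i = 3, 1, 2; slopes of the chords Δ_i = (y_(i+1) - y_i)/h_i = -3, 12, -3.
  3·m_0 + 8·m_1 + 1·m_2 = 6(Δ_1 - Δ_0) = 90
  1·m_1 + 6·m_2 + 2·m_3 = 6(Δ_2 - Δ_1) = -90
Natural end conditions: m_0 = m_3 = 0.
Solving the tridiagonal system: m_0 = 0, m_1 = 630/47, m_2 = -810/47, m_3 = 0.
On [2, 4], s(x) = 6 + 399/47·(x - 2) - 405/47·(x - 2)² + 135/94·(x - 2)³.
With (x - 2) = 1/2: s(5/2) = 6219/752.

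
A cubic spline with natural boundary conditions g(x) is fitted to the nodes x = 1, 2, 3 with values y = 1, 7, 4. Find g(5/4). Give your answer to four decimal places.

Write M_i for g''(x_i). With h_i = 1, 1 and divided differences Δ_i = 6, -3, the continuity of g' gives the tridiagonal system
  1·M_0 + 4·M_1 + 1·M_2 = 6(Δ_1 - Δ_0) = -54
Natural end conditions: M_0 = M_2 = 0.
Solving the tridiagonal system: M_0 = 0, M_1 = -27/2, M_2 = 0.
On [1, 2], g(x) = 1 + 33/4·(x - 1) + 0·(x - 1)² - 9/4·(x - 1)³.
With (x - 1) = 1/4: g(5/4) = 775/256.

3.0273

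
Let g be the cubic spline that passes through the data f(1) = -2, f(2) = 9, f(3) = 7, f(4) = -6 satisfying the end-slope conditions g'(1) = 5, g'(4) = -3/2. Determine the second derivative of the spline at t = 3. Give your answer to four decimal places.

Write σ_i for g''(x_i). With h_i = 1, 1, 1 and divided differences Δ_i = 11, -2, -13, the continuity of g' gives the tridiagonal system
  1·σ_0 + 4·σ_1 + 1·σ_2 = 6(Δ_1 - Δ_0) = -78
  1·σ_1 + 4·σ_2 + 1·σ_3 = 6(Δ_2 - Δ_1) = -66
Clamped end conditions give two more equations: 2h_0·σ_0 + h_0·σ_1 = 6(Δ_0 - g'(1)) = 36 and h_2·σ_2 + 2h_2·σ_3 = 6(g'(4) - Δ_2) = 69.
Solving the tridiagonal system: σ_0 = 427/15, σ_1 = -314/15, σ_2 = -341/15, σ_3 = 688/15.

-22.7333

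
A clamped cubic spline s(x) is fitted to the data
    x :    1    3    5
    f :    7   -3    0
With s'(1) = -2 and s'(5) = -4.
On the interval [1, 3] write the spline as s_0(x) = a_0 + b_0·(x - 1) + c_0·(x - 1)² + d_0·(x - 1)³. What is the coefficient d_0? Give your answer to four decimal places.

Put σ_i = s'' at the i-th knot. Here h = (2, 2) and Δ = (-5, 3/2), so the interior equations h_(i-1)·σ_(i-1) + 2(h_(i-1)+h_i)·σ_i + h_i·σ_(i+1) = 6(Δ_i − Δ_(i-1)) read
  2·σ_0 + 8·σ_1 + 2·σ_2 = 6(Δ_1 - Δ_0) = 39
Clamped end conditions give two more equations: 2h_0·σ_0 + h_0·σ_1 = 6(Δ_0 - s'(1)) = -18 and h_1·σ_1 + 2h_1·σ_2 = 6(s'(5) - Δ_1) = -33.
Forward elimination and back-substitution give σ_0 = -79/8, σ_1 = 43/4, σ_2 = -109/8.
On [1, 3], with s_0(x) = a_0 + b_0·(x - 1) + c_0·(x - 1)² + d_0·(x - 1)³: c_0 = σ_0/2 = -79/16, d_0 = (σ_1 - σ_0)/(6h_0) = 55/32, b_0 = Δ_0 - h_0(2σ_0 + σ_1)/6 = -2.

1.7188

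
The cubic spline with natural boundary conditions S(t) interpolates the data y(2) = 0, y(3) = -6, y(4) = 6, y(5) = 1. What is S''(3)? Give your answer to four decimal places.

35.6000

Let σ_i = S''(x_i). Step sizes h_i = 1, 1, 1; slopes of the chords Δ_i = (y_(i+1) - y_i)/h_i = -6, 12, -5.
  1·σ_0 + 4·σ_1 + 1·σ_2 = 6(Δ_1 - Δ_0) = 108
  1·σ_1 + 4·σ_2 + 1·σ_3 = 6(Δ_2 - Δ_1) = -102
Natural end conditions: σ_0 = σ_3 = 0.
Hence σ_0 = 0, σ_1 = 178/5, σ_2 = -172/5, σ_3 = 0.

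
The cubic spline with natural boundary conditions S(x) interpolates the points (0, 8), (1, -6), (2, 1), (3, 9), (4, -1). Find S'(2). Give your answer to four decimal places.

Put M_i = S'' at the i-th knot. Here h = (1, 1, 1, 1) and Δ = (-14, 7, 8, -10), so the interior equations h_(i-1)·M_(i-1) + 2(h_(i-1)+h_i)·M_i + h_i·M_(i+1) = 6(Δ_i − Δ_(i-1)) read
  1·M_0 + 4·M_1 + 1·M_2 = 6(Δ_1 - Δ_0) = 126
  1·M_1 + 4·M_2 + 1·M_3 = 6(Δ_2 - Δ_1) = 6
  1·M_2 + 4·M_3 + 1·M_4 = 6(Δ_3 - Δ_2) = -108
Natural end conditions: M_0 = M_4 = 0.
Hence M_0 = 0, M_1 = 879/28, M_2 = 3/7, M_3 = -759/28, M_4 = 0.
On [2, 3], S'(x) = b_2 + 2c_2·(x - 2) + 3d_2·(x - 2)² with b_2 = Δ_2 - h_2(2M_2 + M_3)/6 = 99/8, c_2 = M_2/2 = 3/14, d_2 = (M_3 - M_2)/(6h_2) = -257/56. So S'(2) = 99/8.

12.3750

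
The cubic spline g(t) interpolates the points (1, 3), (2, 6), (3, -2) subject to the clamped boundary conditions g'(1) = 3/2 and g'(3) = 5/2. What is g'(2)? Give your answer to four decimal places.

Put M_i = g'' at the i-th knot. Here h = (1, 1) and Δ = (3, -8), so the interior equations h_(i-1)·M_(i-1) + 2(h_(i-1)+h_i)·M_i + h_i·M_(i+1) = 6(Δ_i − Δ_(i-1)) read
  1·M_0 + 4·M_1 + 1·M_2 = 6(Δ_1 - Δ_0) = -66
Clamped end conditions give two more equations: 2h_0·M_0 + h_0·M_1 = 6(Δ_0 - g'(1)) = 9 and h_1·M_1 + 2h_1·M_2 = 6(g'(3) - Δ_1) = 63.
Solving the tridiagonal system: M_0 = 43/2, M_1 = -34, M_2 = 97/2.
On [2, 3], g'(t) = b_1 + 2c_1·(t - 2) + 3d_1·(t - 2)² with b_1 = Δ_1 - h_1(2M_1 + M_2)/6 = -19/4, c_1 = M_1/2 = -17, d_1 = (M_2 - M_1)/(6h_1) = 55/4. So g'(2) = -19/4.

-4.7500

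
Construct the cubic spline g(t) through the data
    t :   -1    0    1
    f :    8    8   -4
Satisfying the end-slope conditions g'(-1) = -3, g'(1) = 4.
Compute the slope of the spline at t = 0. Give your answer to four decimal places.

With M_i denoting the second derivative at x_i, h_i = 1, 1, and Δ_i = (y_(i+1) − y_i)/h_i = 0, -12:
  1·M_0 + 4·M_1 + 1·M_2 = 6(Δ_1 - Δ_0) = -72
Clamped end conditions give two more equations: 2h_0·M_0 + h_0·M_1 = 6(Δ_0 - g'(-1)) = 18 and h_1·M_1 + 2h_1·M_2 = 6(g'(1) - Δ_1) = 96.
Solving: M_0 = 61/2, M_1 = -43, M_2 = 139/2.
On [0, 1], g'(t) = b_1 + 2c_1·t + 3d_1·t² with b_1 = Δ_1 - h_1(2M_1 + M_2)/6 = -37/4, c_1 = M_1/2 = -43/2, d_1 = (M_2 - M_1)/(6h_1) = 75/4. So g'(0) = -37/4.

-9.2500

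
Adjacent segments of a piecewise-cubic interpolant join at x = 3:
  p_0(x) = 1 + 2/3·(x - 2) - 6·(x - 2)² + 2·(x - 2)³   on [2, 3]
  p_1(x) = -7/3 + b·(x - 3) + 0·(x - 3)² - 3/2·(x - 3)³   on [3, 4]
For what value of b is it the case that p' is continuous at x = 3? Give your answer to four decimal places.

-5.3333

p_0'(x) = 2/3 - 12·(x - 2) + 6·(x - 2)², so p_0'(3) = -16/3. On the right, p_1'(3) = b, so b = -16/3.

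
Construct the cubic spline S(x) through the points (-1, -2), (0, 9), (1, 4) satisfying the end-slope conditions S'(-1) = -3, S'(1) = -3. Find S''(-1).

66

Put σ_i = S'' at the i-th knot. Here h = (1, 1) and Δ = (11, -5), so the interior equations h_(i-1)·σ_(i-1) + 2(h_(i-1)+h_i)·σ_i + h_i·σ_(i+1) = 6(Δ_i − Δ_(i-1)) read
  1·σ_0 + 4·σ_1 + 1·σ_2 = 6(Δ_1 - Δ_0) = -96
Clamped end conditions give two more equations: 2h_0·σ_0 + h_0·σ_1 = 6(Δ_0 - S'(-1)) = 84 and h_1·σ_1 + 2h_1·σ_2 = 6(S'(1) - Δ_1) = 12.
Solving: σ_0 = 66, σ_1 = -48, σ_2 = 30.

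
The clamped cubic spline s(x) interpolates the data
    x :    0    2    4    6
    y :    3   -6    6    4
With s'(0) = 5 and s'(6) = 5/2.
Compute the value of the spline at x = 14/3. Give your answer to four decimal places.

Let σ_i = s''(x_i). Step sizes h_i = 2, 2, 2; slopes of the chords Δ_i = (y_(i+1) - y_i)/h_i = -9/2, 6, -1.
  2·σ_0 + 8·σ_1 + 2·σ_2 = 6(Δ_1 - Δ_0) = 63
  2·σ_1 + 8·σ_2 + 2·σ_3 = 6(Δ_2 - Δ_1) = -42
Clamped end conditions give two more equations: 2h_0·σ_0 + h_0·σ_1 = 6(Δ_0 - s'(0)) = -57 and h_2·σ_2 + 2h_2·σ_3 = 6(s'(6) - Δ_2) = 21.
Forward elimination and back-substitution give σ_0 = -338/15, σ_1 = 497/30, σ_2 = -367/30, σ_3 = 341/30.
On [4, 6], s(x) = 6 + 101/30·(x - 4) - 367/60·(x - 4)² + 59/30·(x - 4)³.
With (x - 4) = 2/3: s(14/3) = 2474/405.

6.1086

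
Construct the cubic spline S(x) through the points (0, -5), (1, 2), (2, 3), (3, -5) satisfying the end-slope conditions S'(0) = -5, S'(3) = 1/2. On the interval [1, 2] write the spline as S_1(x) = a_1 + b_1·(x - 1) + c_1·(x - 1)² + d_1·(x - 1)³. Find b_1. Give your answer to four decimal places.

Write M_i for S''(x_i). With h_i = 1, 1, 1 and divided differences Δ_i = 7, 1, -8, the continuity of S' gives the tridiagonal system
  1·M_0 + 4·M_1 + 1·M_2 = 6(Δ_1 - Δ_0) = -36
  1·M_1 + 4·M_2 + 1·M_3 = 6(Δ_2 - Δ_1) = -54
Clamped end conditions give two more equations: 2h_0·M_0 + h_0·M_1 = 6(Δ_0 - S'(0)) = 72 and h_2·M_2 + 2h_2·M_3 = 6(S'(3) - Δ_2) = 51.
Hence M_0 = 131/3, M_1 = -46/3, M_2 = -55/3, M_3 = 104/3.
On [1, 2], with S_1(x) = a_1 + b_1·(x - 1) + c_1·(x - 1)² + d_1·(x - 1)³: c_1 = M_1/2 = -23/3, d_1 = (M_2 - M_1)/(6h_1) = -1/2, b_1 = Δ_1 - h_1(2M_1 + M_2)/6 = 55/6.

9.1667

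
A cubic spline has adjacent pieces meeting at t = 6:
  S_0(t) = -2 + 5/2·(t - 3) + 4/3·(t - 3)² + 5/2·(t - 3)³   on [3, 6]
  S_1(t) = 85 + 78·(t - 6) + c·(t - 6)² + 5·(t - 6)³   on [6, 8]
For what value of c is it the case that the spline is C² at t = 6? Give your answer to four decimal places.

S_0''(t) = 8/3 + 15·(t - 3), so S_0''(6) = 143/3. On the right, S_1''(6) = 2c, so c = 143/6.

23.8333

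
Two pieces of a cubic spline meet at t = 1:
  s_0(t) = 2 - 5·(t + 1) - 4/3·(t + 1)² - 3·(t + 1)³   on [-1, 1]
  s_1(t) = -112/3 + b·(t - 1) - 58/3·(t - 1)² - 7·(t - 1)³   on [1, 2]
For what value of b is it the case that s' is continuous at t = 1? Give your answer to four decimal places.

-46.3333

s_0'(t) = -5 - 8/3·(t + 1) - 9·(t + 1)², so s_0'(1) = -139/3. On the right, s_1'(1) = b, so b = -139/3.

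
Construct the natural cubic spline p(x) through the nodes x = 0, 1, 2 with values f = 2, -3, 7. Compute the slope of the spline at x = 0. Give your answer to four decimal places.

-8.7500

Write m_i for p''(x_i). With h_i = 1, 1 and divided differences Δ_i = -5, 10, the continuity of p' gives the tridiagonal system
  1·m_0 + 4·m_1 + 1·m_2 = 6(Δ_1 - Δ_0) = 90
Natural end conditions: m_0 = m_2 = 0.
Forward elimination and back-substitution give m_0 = 0, m_1 = 45/2, m_2 = 0.
On [0, 1], p'(x) = b_0 + 2c_0·x + 3d_0·x² with b_0 = Δ_0 - h_0(2m_0 + m_1)/6 = -35/4, c_0 = m_0/2 = 0, d_0 = (m_1 - m_0)/(6h_0) = 15/4. So p'(0) = -35/4.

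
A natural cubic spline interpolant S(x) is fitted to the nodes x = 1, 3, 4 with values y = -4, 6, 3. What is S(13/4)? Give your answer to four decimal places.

Put σ_i = S'' at the i-th knot. Here h = (2, 1) and Δ = (5, -3), so the interior equations h_(i-1)·σ_(i-1) + 2(h_(i-1)+h_i)·σ_i + h_i·σ_(i+1) = 6(Δ_i − Δ_(i-1)) read
  2·σ_0 + 6·σ_1 + 1·σ_2 = 6(Δ_1 - Δ_0) = -48
Natural end conditions: σ_0 = σ_2 = 0.
Hence σ_0 = 0, σ_1 = -8, σ_2 = 0.
On [3, 4], S(x) = 6 - 1/3·(x - 3) - 4·(x - 3)² + 4/3·(x - 3)³.
With (x - 3) = 1/4: S(13/4) = 91/16.

5.6875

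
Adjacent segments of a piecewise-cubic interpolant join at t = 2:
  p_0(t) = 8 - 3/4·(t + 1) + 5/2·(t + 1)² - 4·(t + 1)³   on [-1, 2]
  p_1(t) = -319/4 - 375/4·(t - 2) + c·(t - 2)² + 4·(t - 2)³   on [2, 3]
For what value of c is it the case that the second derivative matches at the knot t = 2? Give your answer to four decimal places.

-33.5000

p_0''(t) = 5 - 24·(t + 1), so p_0''(2) = -67. On the right, p_1''(2) = 2c, so c = -67/2.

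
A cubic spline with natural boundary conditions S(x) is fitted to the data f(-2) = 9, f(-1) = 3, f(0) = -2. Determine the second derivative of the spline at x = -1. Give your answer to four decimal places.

Let m_i = S''(x_i). Step sizes h_i = 1, 1; slopes of the chords Δ_i = (y_(i+1) - y_i)/h_i = -6, -5.
  1·m_0 + 4·m_1 + 1·m_2 = 6(Δ_1 - Δ_0) = 6
Natural end conditions: m_0 = m_2 = 0.
Solving: m_0 = 0, m_1 = 3/2, m_2 = 0.

1.5000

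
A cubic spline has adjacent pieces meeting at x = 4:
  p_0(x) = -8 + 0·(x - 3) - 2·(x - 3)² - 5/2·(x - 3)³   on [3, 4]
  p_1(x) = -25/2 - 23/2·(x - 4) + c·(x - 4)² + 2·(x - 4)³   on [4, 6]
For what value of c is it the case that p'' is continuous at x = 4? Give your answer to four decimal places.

p_0''(x) = -4 - 15·(x - 3), so p_0''(4) = -19. On the right, p_1''(4) = 2c, so c = -19/2.

-9.5000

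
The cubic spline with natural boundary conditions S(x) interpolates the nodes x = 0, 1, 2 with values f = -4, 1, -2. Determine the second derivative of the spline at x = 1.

-12

With M_i denoting the second derivative at x_i, h_i = 1, 1, and Δ_i = (y_(i+1) − y_i)/h_i = 5, -3:
  1·M_0 + 4·M_1 + 1·M_2 = 6(Δ_1 - Δ_0) = -48
Natural end conditions: M_0 = M_2 = 0.
Hence M_0 = 0, M_1 = -12, M_2 = 0.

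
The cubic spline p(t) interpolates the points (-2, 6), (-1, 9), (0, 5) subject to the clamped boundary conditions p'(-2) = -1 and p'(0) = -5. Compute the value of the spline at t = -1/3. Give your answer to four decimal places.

6.8333

Put M_i = p'' at the i-th knot. Here h = (1, 1) and Δ = (3, -4), so the interior equations h_(i-1)·M_(i-1) + 2(h_(i-1)+h_i)·M_i + h_i·M_(i+1) = 6(Δ_i − Δ_(i-1)) read
  1·M_0 + 4·M_1 + 1·M_2 = 6(Δ_1 - Δ_0) = -42
Clamped end conditions give two more equations: 2h_0·M_0 + h_0·M_1 = 6(Δ_0 - p'(-2)) = 24 and h_1·M_1 + 2h_1·M_2 = 6(p'(0) - Δ_1) = -6.
Hence M_0 = 41/2, M_1 = -17, M_2 = 11/2.
On [-1, 0], p(t) = 9 + 3/4·(t + 1) - 17/2·(t + 1)² + 15/4·(t + 1)³.
With (t + 1) = 2/3: p(-1/3) = 41/6.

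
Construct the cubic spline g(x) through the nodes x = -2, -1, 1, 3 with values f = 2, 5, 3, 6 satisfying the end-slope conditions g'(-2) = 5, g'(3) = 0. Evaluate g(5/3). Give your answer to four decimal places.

With M_i denoting the second derivative at x_i, h_i = 1, 2, 2, and Δ_i = (y_(i+1) − y_i)/h_i = 3, -1, 3/2:
  1·M_0 + 6·M_1 + 2·M_2 = 6(Δ_1 - Δ_0) = -24
  2·M_1 + 8·M_2 + 2·M_3 = 6(Δ_2 - Δ_1) = 15
Clamped end conditions give two more equations: 2h_0·M_0 + h_0·M_1 = 6(Δ_0 - g'(-2)) = -12 and h_2·M_2 + 2h_2·M_3 = 6(g'(3) - Δ_2) = -9.
Solving: M_0 = -83/23, M_1 = -110/23, M_2 = 191/46, M_3 = -199/46.
On [1, 3], g(x) = 3 + 4/23·(x - 1) + 191/92·(x - 1)² - 65/92·(x - 1)³.
With (x - 1) = 2/3: g(5/3) = 2378/621.

3.8293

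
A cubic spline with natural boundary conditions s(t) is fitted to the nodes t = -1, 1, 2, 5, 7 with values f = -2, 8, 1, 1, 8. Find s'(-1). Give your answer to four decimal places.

9.3822

Let M_i = s''(x_i). Step sizes h_i = 2, 1, 3, 2; slopes of the chords Δ_i = (y_(i+1) - y_i)/h_i = 5, -7, 0, 7/2.
  2·M_0 + 6·M_1 + 1·M_2 = 6(Δ_1 - Δ_0) = -72
  1·M_1 + 8·M_2 + 3·M_3 = 6(Δ_2 - Δ_1) = 42
  3·M_2 + 10·M_3 + 2·M_4 = 6(Δ_3 - Δ_2) = 21
Natural end conditions: M_0 = M_4 = 0.
Solving: M_0 = 0, M_1 = -5469/416, M_2 = 1431/208, M_3 = 15/416, M_4 = 0.
On [-1, 1], s'(t) = b_0 + 2c_0·(t + 1) + 3d_0·(t + 1)² with b_0 = Δ_0 - h_0(2M_0 + M_1)/6 = 3903/416, c_0 = M_0/2 = 0, d_0 = (M_1 - M_0)/(6h_0) = -1823/1664. So s'(-1) = 3903/416.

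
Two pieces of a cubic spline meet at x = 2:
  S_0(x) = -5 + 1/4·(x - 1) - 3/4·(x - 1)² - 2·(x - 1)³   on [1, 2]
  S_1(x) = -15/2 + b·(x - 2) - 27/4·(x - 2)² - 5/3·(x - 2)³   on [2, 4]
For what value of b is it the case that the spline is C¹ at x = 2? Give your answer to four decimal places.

S_0'(x) = 1/4 - 3/2·(x - 1) - 6·(x - 1)², so S_0'(2) = -29/4. On the right, S_1'(2) = b, so b = -29/4.

-7.2500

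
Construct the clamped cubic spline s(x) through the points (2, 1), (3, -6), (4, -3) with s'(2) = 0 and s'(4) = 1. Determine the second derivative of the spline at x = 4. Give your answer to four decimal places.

-20.5000

Let M_i = s''(x_i). Step sizes h_i = 1, 1; slopes of the chords Δ_i = (y_(i+1) - y_i)/h_i = -7, 3.
  1·M_0 + 4·M_1 + 1·M_2 = 6(Δ_1 - Δ_0) = 60
Clamped end conditions give two more equations: 2h_0·M_0 + h_0·M_1 = 6(Δ_0 - s'(2)) = -42 and h_1·M_1 + 2h_1·M_2 = 6(s'(4) - Δ_1) = -12.
Hence M_0 = -71/2, M_1 = 29, M_2 = -41/2.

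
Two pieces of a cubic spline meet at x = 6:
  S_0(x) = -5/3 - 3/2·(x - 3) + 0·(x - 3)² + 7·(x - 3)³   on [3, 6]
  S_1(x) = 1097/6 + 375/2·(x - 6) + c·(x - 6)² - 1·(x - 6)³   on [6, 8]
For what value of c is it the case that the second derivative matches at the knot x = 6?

63

S_0''(x) = 0 + 42·(x - 3), so S_0''(6) = 126. On the right, S_1''(6) = 2c, so c = 63.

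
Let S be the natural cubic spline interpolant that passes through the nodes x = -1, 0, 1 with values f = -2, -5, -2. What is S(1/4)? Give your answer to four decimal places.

Write m_i for S''(x_i). With h_i = 1, 1 and divided differences Δ_i = -3, 3, the continuity of S' gives the tridiagonal system
  1·m_0 + 4·m_1 + 1·m_2 = 6(Δ_1 - Δ_0) = 36
Natural end conditions: m_0 = m_2 = 0.
Solving: m_0 = 0, m_1 = 9, m_2 = 0.
On [0, 1], S(x) = -5 + 0·x + 9/2·x² - 3/2·x³.
With x = 1/4: S(1/4) = -607/128.

-4.7422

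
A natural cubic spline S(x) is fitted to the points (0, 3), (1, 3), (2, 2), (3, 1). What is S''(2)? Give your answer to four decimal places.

0.4000

Put M_i = S'' at the i-th knot. Here h = (1, 1, 1) and Δ = (0, -1, -1), so the interior equations h_(i-1)·M_(i-1) + 2(h_(i-1)+h_i)·M_i + h_i·M_(i+1) = 6(Δ_i − Δ_(i-1)) read
  1·M_0 + 4·M_1 + 1·M_2 = 6(Δ_1 - Δ_0) = -6
  1·M_1 + 4·M_2 + 1·M_3 = 6(Δ_2 - Δ_1) = 0
Natural end conditions: M_0 = M_3 = 0.
Forward elimination and back-substitution give M_0 = 0, M_1 = -8/5, M_2 = 2/5, M_3 = 0.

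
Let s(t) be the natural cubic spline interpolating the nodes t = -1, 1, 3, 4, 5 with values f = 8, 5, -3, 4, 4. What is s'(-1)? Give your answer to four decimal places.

Write σ_i for s''(x_i). With h_i = 2, 2, 1, 1 and divided differences Δ_i = -3/2, -4, 7, 0, the continuity of s' gives the tridiagonal system
  2·σ_0 + 8·σ_1 + 2·σ_2 = 6(Δ_1 - Δ_0) = -15
  2·σ_1 + 6·σ_2 + 1·σ_3 = 6(Δ_2 - Δ_1) = 66
  1·σ_2 + 4·σ_3 + 1·σ_4 = 6(Δ_3 - Δ_2) = -42
Natural end conditions: σ_0 = σ_4 = 0.
Forward elimination and back-substitution give σ_0 = 0, σ_1 = -319/56, σ_2 = 107/7, σ_3 = -401/28, σ_4 = 0.
On [-1, 1], s'(t) = b_0 + 2c_0·(t + 1) + 3d_0·(t + 1)² with b_0 = Δ_0 - h_0(2σ_0 + σ_1)/6 = 67/168, c_0 = σ_0/2 = 0, d_0 = (σ_1 - σ_0)/(6h_0) = -319/672. So s'(-1) = 67/168.

0.3988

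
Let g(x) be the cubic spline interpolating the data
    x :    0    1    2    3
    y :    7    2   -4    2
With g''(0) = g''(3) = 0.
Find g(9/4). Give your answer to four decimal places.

-3.5719

Put σ_i = g'' at the i-th knot. Here h = (1, 1, 1) and Δ = (-5, -6, 6), so the interior equations h_(i-1)·σ_(i-1) + 2(h_(i-1)+h_i)·σ_i + h_i·σ_(i+1) = 6(Δ_i − Δ_(i-1)) read
  1·σ_0 + 4·σ_1 + 1·σ_2 = 6(Δ_1 - Δ_0) = -6
  1·σ_1 + 4·σ_2 + 1·σ_3 = 6(Δ_2 - Δ_1) = 72
Natural end conditions: σ_0 = σ_3 = 0.
Solving: σ_0 = 0, σ_1 = -32/5, σ_2 = 98/5, σ_3 = 0.
On [2, 3], g(x) = -4 - 8/15·(x - 2) + 49/5·(x - 2)² - 49/15·(x - 2)³.
With (x - 2) = 1/4: g(9/4) = -1143/320.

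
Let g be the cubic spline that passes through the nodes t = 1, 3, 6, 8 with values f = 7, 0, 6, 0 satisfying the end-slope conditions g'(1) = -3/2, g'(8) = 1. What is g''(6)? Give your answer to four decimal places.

-6.8750

Let m_i = g''(x_i). Step sizes h_i = 2, 3, 2; slopes of the chords Δ_i = (y_(i+1) - y_i)/h_i = -7/2, 2, -3.
  2·m_0 + 10·m_1 + 3·m_2 = 6(Δ_1 - Δ_0) = 33
  3·m_1 + 10·m_2 + 2·m_3 = 6(Δ_2 - Δ_1) = -30
Clamped end conditions give two more equations: 2h_0·m_0 + h_0·m_1 = 6(Δ_0 - g'(1)) = -12 and h_2·m_2 + 2h_2·m_3 = 6(g'(8) - Δ_2) = 24.
Forward elimination and back-substitution give m_0 = -101/16, m_1 = 53/8, m_2 = -55/8, m_3 = 151/16.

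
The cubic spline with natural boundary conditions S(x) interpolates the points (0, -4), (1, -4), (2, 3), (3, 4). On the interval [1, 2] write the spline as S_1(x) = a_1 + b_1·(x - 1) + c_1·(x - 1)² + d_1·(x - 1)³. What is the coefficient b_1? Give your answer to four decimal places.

Write σ_i for S''(x_i). With h_i = 1, 1, 1 and divided differences Δ_i = 0, 7, 1, the continuity of S' gives the tridiagonal system
  1·σ_0 + 4·σ_1 + 1·σ_2 = 6(Δ_1 - Δ_0) = 42
  1·σ_1 + 4·σ_2 + 1·σ_3 = 6(Δ_2 - Δ_1) = -36
Natural end conditions: σ_0 = σ_3 = 0.
Solving: σ_0 = 0, σ_1 = 68/5, σ_2 = -62/5, σ_3 = 0.
On [1, 2], with S_1(x) = a_1 + b_1·(x - 1) + c_1·(x - 1)² + d_1·(x - 1)³: c_1 = σ_1/2 = 34/5, d_1 = (σ_2 - σ_1)/(6h_1) = -13/3, b_1 = Δ_1 - h_1(2σ_1 + σ_2)/6 = 68/15.

4.5333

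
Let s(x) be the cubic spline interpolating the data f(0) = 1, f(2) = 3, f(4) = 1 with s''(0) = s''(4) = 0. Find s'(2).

Write m_i for s''(x_i). With h_i = 2, 2 and divided differences Δ_i = 1, -1, the continuity of s' gives the tridiagonal system
  2·m_0 + 8·m_1 + 2·m_2 = 6(Δ_1 - Δ_0) = -12
Natural end conditions: m_0 = m_2 = 0.
Solving the tridiagonal system: m_0 = 0, m_1 = -3/2, m_2 = 0.
On [2, 4], s'(x) = b_1 + 2c_1·(x - 2) + 3d_1·(x - 2)² with b_1 = Δ_1 - h_1(2m_1 + m_2)/6 = 0, c_1 = m_1/2 = -3/4, d_1 = (m_2 - m_1)/(6h_1) = 1/8. So s'(2) = 0.

0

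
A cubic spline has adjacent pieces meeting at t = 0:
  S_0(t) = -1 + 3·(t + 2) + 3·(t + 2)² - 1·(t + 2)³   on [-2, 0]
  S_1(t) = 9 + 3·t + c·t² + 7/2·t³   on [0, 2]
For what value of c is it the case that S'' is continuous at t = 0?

S_0''(t) = 6 - 6·(t + 2), so S_0''(0) = -6. On the right, S_1''(0) = 2c, so c = -3.

-3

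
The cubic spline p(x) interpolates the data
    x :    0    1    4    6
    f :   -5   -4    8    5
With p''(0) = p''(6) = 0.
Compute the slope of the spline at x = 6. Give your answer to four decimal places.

-2.9930

Let M_i = p''(x_i). Step sizes h_i = 1, 3, 2; slopes of the chords Δ_i = (y_(i+1) - y_i)/h_i = 1, 4, -3/2.
  1·M_0 + 8·M_1 + 3·M_2 = 6(Δ_1 - Δ_0) = 18
  3·M_1 + 10·M_2 + 2·M_3 = 6(Δ_2 - Δ_1) = -33
Natural end conditions: M_0 = M_3 = 0.
Solving the tridiagonal system: M_0 = 0, M_1 = 279/71, M_2 = -318/71, M_3 = 0.
On [4, 6], p'(x) = b_2 + 2c_2·(x - 4) + 3d_2·(x - 4)² with b_2 = Δ_2 - h_2(2M_2 + M_3)/6 = 211/142, c_2 = M_2/2 = -159/71, d_2 = (M_3 - M_2)/(6h_2) = 53/142. So p'(6) = -425/142.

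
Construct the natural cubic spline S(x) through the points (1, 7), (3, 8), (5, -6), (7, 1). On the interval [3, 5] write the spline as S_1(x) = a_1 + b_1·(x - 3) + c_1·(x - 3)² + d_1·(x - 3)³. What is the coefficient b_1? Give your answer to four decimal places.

Let M_i = S''(x_i). Step sizes h_i = 2, 2, 2; slopes of the chords Δ_i = (y_(i+1) - y_i)/h_i = 1/2, -7, 7/2.
  2·M_0 + 8·M_1 + 2·M_2 = 6(Δ_1 - Δ_0) = -45
  2·M_1 + 8·M_2 + 2·M_3 = 6(Δ_2 - Δ_1) = 63
Natural end conditions: M_0 = M_3 = 0.
Solving the tridiagonal system: M_0 = 0, M_1 = -81/10, M_2 = 99/10, M_3 = 0.
On [3, 5], with S_1(x) = a_1 + b_1·(x - 3) + c_1·(x - 3)² + d_1·(x - 3)³: c_1 = M_1/2 = -81/20, d_1 = (M_2 - M_1)/(6h_1) = 3/2, b_1 = Δ_1 - h_1(2M_1 + M_2)/6 = -49/10.

-4.9000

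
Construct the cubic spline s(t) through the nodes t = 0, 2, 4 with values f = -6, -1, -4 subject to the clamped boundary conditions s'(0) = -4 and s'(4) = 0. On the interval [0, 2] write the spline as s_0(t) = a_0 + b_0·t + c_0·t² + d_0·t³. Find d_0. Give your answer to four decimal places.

Write m_i for s''(x_i). With h_i = 2, 2 and divided differences Δ_i = 5/2, -3/2, the continuity of s' gives the tridiagonal system
  2·m_0 + 8·m_1 + 2·m_2 = 6(Δ_1 - Δ_0) = -24
Clamped end conditions give two more equations: 2h_0·m_0 + h_0·m_1 = 6(Δ_0 - s'(0)) = 39 and h_1·m_1 + 2h_1·m_2 = 6(s'(4) - Δ_1) = 9.
Solving: m_0 = 55/4, m_1 = -8, m_2 = 25/4.
On [0, 2], with s_0(t) = a_0 + b_0·t + c_0·t² + d_0·t³: c_0 = m_0/2 = 55/8, d_0 = (m_1 - m_0)/(6h_0) = -29/16, b_0 = Δ_0 - h_0(2m_0 + m_1)/6 = -4.

-1.8125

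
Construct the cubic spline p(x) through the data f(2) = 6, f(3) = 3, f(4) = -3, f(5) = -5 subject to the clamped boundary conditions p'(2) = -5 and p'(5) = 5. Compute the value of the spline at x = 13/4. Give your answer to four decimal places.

1.8031

Let σ_i = p''(x_i). Step sizes h_i = 1, 1, 1; slopes of the chords Δ_i = (y_(i+1) - y_i)/h_i = -3, -6, -2.
  1·σ_0 + 4·σ_1 + 1·σ_2 = 6(Δ_1 - Δ_0) = -18
  1·σ_1 + 4·σ_2 + 1·σ_3 = 6(Δ_2 - Δ_1) = 24
Clamped end conditions give two more equations: 2h_0·σ_0 + h_0·σ_1 = 6(Δ_0 - p'(2)) = 12 and h_2·σ_2 + 2h_2·σ_3 = 6(p'(5) - Δ_2) = 42.
Solving the tridiagonal system: σ_0 = 148/15, σ_1 = -116/15, σ_2 = 46/15, σ_3 = 292/15.
On [3, 4], p(x) = 3 - 59/15·(x - 3) - 58/15·(x - 3)² + 9/5·(x - 3)³.
With (x - 3) = 1/4: p(13/4) = 577/320.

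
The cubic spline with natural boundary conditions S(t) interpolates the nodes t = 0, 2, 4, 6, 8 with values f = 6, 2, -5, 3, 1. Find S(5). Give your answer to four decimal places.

-1.5290

Put M_i = S'' at the i-th knot. Here h = (2, 2, 2, 2) and Δ = (-2, -7/2, 4, -1), so the interior equations h_(i-1)·M_(i-1) + 2(h_(i-1)+h_i)·M_i + h_i·M_(i+1) = 6(Δ_i − Δ_(i-1)) read
  2·M_0 + 8·M_1 + 2·M_2 = 6(Δ_1 - Δ_0) = -9
  2·M_1 + 8·M_2 + 2·M_3 = 6(Δ_2 - Δ_1) = 45
  2·M_2 + 8·M_3 + 2·M_4 = 6(Δ_3 - Δ_2) = -30
Natural end conditions: M_0 = M_4 = 0.
Hence M_0 = 0, M_1 = -345/112, M_2 = 219/28, M_3 = -639/112, M_4 = 0.
On [4, 6], S(t) = -5 + 11/16·(t - 4) + 219/56·(t - 4)² - 505/448·(t - 4)³.
With (t - 4) = 1: S(5) = -685/448.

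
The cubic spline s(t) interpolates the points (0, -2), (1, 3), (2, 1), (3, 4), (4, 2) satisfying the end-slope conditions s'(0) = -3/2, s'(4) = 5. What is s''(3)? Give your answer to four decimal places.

With M_i denoting the second derivative at x_i, h_i = 1, 1, 1, 1, and Δ_i = (y_(i+1) − y_i)/h_i = 5, -2, 3, -2:
  1·M_0 + 4·M_1 + 1·M_2 = 6(Δ_1 - Δ_0) = -42
  1·M_1 + 4·M_2 + 1·M_3 = 6(Δ_2 - Δ_1) = 30
  1·M_2 + 4·M_3 + 1·M_4 = 6(Δ_3 - Δ_2) = -30
Clamped end conditions give two more equations: 2h_0·M_0 + h_0·M_1 = 6(Δ_0 - s'(0)) = 39 and h_3·M_3 + 2h_3·M_4 = 6(s'(4) - Δ_3) = 42.
Solving: M_0 = 247/8, M_1 = -91/4, M_2 = 145/8, M_3 = -79/4, M_4 = 247/8.

-19.7500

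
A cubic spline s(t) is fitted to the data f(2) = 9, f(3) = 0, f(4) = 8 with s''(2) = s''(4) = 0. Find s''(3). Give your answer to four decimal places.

25.5000

Put σ_i = s'' at the i-th knot. Here h = (1, 1) and Δ = (-9, 8), so the interior equations h_(i-1)·σ_(i-1) + 2(h_(i-1)+h_i)·σ_i + h_i·σ_(i+1) = 6(Δ_i − Δ_(i-1)) read
  1·σ_0 + 4·σ_1 + 1·σ_2 = 6(Δ_1 - Δ_0) = 102
Natural end conditions: σ_0 = σ_2 = 0.
Hence σ_0 = 0, σ_1 = 51/2, σ_2 = 0.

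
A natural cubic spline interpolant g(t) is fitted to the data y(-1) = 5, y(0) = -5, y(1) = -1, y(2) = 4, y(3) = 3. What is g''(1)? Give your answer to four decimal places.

Let σ_i = g''(x_i). Step sizes h_i = 1, 1, 1, 1; slopes of the chords Δ_i = (y_(i+1) - y_i)/h_i = -10, 4, 5, -1.
  1·σ_0 + 4·σ_1 + 1·σ_2 = 6(Δ_1 - Δ_0) = 84
  1·σ_1 + 4·σ_2 + 1·σ_3 = 6(Δ_2 - Δ_1) = 6
  1·σ_2 + 4·σ_3 + 1·σ_4 = 6(Δ_3 - Δ_2) = -36
Natural end conditions: σ_0 = σ_4 = 0.
Solving: σ_0 = 0, σ_1 = 150/7, σ_2 = -12/7, σ_3 = -60/7, σ_4 = 0.

-1.7143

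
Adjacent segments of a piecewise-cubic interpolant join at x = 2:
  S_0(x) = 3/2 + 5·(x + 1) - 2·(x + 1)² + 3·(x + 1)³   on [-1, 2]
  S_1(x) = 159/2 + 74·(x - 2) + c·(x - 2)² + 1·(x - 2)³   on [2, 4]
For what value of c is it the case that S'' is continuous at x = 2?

S_0''(x) = -4 + 18·(x + 1), so S_0''(2) = 50. On the right, S_1''(2) = 2c, so c = 25.

25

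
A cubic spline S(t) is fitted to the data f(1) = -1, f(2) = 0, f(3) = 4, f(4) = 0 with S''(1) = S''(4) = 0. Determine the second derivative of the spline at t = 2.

Let σ_i = S''(x_i). Step sizes h_i = 1, 1, 1; slopes of the chords Δ_i = (y_(i+1) - y_i)/h_i = 1, 4, -4.
  1·σ_0 + 4·σ_1 + 1·σ_2 = 6(Δ_1 - Δ_0) = 18
  1·σ_1 + 4·σ_2 + 1·σ_3 = 6(Δ_2 - Δ_1) = -48
Natural end conditions: σ_0 = σ_3 = 0.
Forward elimination and back-substitution give σ_0 = 0, σ_1 = 8, σ_2 = -14, σ_3 = 0.

8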